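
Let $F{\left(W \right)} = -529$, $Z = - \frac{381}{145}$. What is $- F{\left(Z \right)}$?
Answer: $529$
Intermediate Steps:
$Z = - \frac{381}{145}$ ($Z = \left(-381\right) \frac{1}{145} = - \frac{381}{145} \approx -2.6276$)
$- F{\left(Z \right)} = \left(-1\right) \left(-529\right) = 529$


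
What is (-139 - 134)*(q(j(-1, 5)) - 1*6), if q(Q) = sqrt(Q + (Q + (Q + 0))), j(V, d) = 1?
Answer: 1638 - 273*sqrt(3) ≈ 1165.2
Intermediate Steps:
q(Q) = sqrt(3)*sqrt(Q) (q(Q) = sqrt(Q + (Q + Q)) = sqrt(Q + 2*Q) = sqrt(3*Q) = sqrt(3)*sqrt(Q))
(-139 - 134)*(q(j(-1, 5)) - 1*6) = (-139 - 134)*(sqrt(3)*sqrt(1) - 1*6) = -273*(sqrt(3)*1 - 6) = -273*(sqrt(3) - 6) = -273*(-6 + sqrt(3)) = 1638 - 273*sqrt(3)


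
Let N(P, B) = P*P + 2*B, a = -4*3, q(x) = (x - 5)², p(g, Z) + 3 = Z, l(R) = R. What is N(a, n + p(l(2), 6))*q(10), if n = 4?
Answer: 3950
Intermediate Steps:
p(g, Z) = -3 + Z
q(x) = (-5 + x)²
a = -12
N(P, B) = P² + 2*B
N(a, n + p(l(2), 6))*q(10) = ((-12)² + 2*(4 + (-3 + 6)))*(-5 + 10)² = (144 + 2*(4 + 3))*5² = (144 + 2*7)*25 = (144 + 14)*25 = 158*25 = 3950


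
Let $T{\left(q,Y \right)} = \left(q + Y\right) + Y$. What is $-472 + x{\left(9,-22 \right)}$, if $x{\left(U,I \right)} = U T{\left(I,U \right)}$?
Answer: $-508$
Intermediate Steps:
$T{\left(q,Y \right)} = q + 2 Y$ ($T{\left(q,Y \right)} = \left(Y + q\right) + Y = q + 2 Y$)
$x{\left(U,I \right)} = U \left(I + 2 U\right)$
$-472 + x{\left(9,-22 \right)} = -472 + 9 \left(-22 + 2 \cdot 9\right) = -472 + 9 \left(-22 + 18\right) = -472 + 9 \left(-4\right) = -472 - 36 = -508$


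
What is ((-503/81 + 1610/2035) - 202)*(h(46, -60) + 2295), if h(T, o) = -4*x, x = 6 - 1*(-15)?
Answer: -458144191/999 ≈ -4.5860e+5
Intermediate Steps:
x = 21 (x = 6 + 15 = 21)
h(T, o) = -84 (h(T, o) = -4*21 = -84)
((-503/81 + 1610/2035) - 202)*(h(46, -60) + 2295) = ((-503/81 + 1610/2035) - 202)*(-84 + 2295) = ((-503*1/81 + 1610*(1/2035)) - 202)*2211 = ((-503/81 + 322/407) - 202)*2211 = (-178639/32967 - 202)*2211 = -6837973/32967*2211 = -458144191/999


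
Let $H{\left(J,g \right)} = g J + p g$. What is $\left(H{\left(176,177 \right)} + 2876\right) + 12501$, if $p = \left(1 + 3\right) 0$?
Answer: $46529$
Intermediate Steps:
$p = 0$ ($p = 4 \cdot 0 = 0$)
$H{\left(J,g \right)} = J g$ ($H{\left(J,g \right)} = g J + 0 g = J g + 0 = J g$)
$\left(H{\left(176,177 \right)} + 2876\right) + 12501 = \left(176 \cdot 177 + 2876\right) + 12501 = \left(31152 + 2876\right) + 12501 = 34028 + 12501 = 46529$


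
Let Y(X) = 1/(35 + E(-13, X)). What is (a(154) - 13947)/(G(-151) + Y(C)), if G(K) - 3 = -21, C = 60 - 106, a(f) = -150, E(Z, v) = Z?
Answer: 310134/395 ≈ 785.15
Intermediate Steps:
C = -46
G(K) = -18 (G(K) = 3 - 21 = -18)
Y(X) = 1/22 (Y(X) = 1/(35 - 13) = 1/22)
(a(154) - 13947)/(G(-151) + Y(C)) = (-150 - 13947)/(-18 + 1/22) = -14097/(-395/22) = -14097*(-22/395) = 310134/395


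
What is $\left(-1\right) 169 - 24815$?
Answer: $-24984$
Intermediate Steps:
$\left(-1\right) 169 - 24815 = -169 - 24815 = -24984$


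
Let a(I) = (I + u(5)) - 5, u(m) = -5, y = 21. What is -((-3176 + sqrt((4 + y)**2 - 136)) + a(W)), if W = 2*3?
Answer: 3180 - sqrt(489) ≈ 3157.9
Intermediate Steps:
W = 6
a(I) = -10 + I (a(I) = (I - 5) - 5 = (-5 + I) - 5 = -10 + I)
-((-3176 + sqrt((4 + y)**2 - 136)) + a(W)) = -((-3176 + sqrt((4 + 21)**2 - 136)) + (-10 + 6)) = -((-3176 + sqrt(25**2 - 136)) - 4) = -((-3176 + sqrt(625 - 136)) - 4) = -((-3176 + sqrt(489)) - 4) = -(-3180 + sqrt(489)) = 3180 - sqrt(489)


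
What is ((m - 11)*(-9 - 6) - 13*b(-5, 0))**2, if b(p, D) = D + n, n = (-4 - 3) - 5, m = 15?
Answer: 9216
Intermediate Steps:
n = -12 (n = -7 - 5 = -12)
b(p, D) = -12 + D (b(p, D) = D - 12 = -12 + D)
((m - 11)*(-9 - 6) - 13*b(-5, 0))**2 = ((15 - 11)*(-9 - 6) - 13*(-12 + 0))**2 = (4*(-15) - 13*(-12))**2 = (-60 + 156)**2 = 96**2 = 9216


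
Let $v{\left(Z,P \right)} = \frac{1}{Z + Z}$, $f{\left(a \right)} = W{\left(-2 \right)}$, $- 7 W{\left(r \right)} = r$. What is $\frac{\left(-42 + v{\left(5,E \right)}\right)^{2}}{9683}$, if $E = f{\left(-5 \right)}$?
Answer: $\frac{175561}{968300} \approx 0.18131$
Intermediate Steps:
$W{\left(r \right)} = - \frac{r}{7}$
$f{\left(a \right)} = \frac{2}{7}$ ($f{\left(a \right)} = \left(- \frac{1}{7}\right) \left(-2\right) = \frac{2}{7}$)
$E = \frac{2}{7} \approx 0.28571$
$v{\left(Z,P \right)} = \frac{1}{2 Z}$
$\frac{\left(-42 + v{\left(5,E \right)}\right)^{2}}{9683} = \frac{\left(-42 + \frac{1}{2 \cdot 5}\right)^{2}}{9683} = \left(-42 + \frac{1}{2} \cdot \frac{1}{5}\right)^{2} \cdot \frac{1}{9683} = \left(-42 + \frac{1}{10}\right)^{2} \cdot \frac{1}{9683} = \left(- \frac{419}{10}\right)^{2} \cdot \frac{1}{9683} = \frac{175561}{100} \cdot \frac{1}{9683} = \frac{175561}{968300}$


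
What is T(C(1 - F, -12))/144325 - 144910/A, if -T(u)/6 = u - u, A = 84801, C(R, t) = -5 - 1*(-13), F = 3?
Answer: -144910/84801 ≈ -1.7088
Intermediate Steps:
C(R, t) = 8 (C(R, t) = -5 + 13 = 8)
T(u) = 0 (T(u) = -6*(u - u) = -6*0 = 0)
T(C(1 - F, -12))/144325 - 144910/A = 0/144325 - 144910/84801 = 0*(1/144325) - 144910*1/84801 = 0 - 144910/84801 = -144910/84801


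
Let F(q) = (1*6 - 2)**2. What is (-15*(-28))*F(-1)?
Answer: 6720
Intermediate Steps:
F(q) = 16 (F(q) = (6 - 2)**2 = 4**2 = 16)
(-15*(-28))*F(-1) = -15*(-28)*16 = 420*16 = 6720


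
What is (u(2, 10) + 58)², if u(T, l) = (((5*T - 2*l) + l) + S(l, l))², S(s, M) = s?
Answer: 24964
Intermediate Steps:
u(T, l) = 25*T² (u(T, l) = (((5*T - 2*l) + l) + l)² = (((-2*l + 5*T) + l) + l)² = ((-l + 5*T) + l)² = (5*T)² = 25*T²)
(u(2, 10) + 58)² = (25*2² + 58)² = (25*4 + 58)² = (100 + 58)² = 158² = 24964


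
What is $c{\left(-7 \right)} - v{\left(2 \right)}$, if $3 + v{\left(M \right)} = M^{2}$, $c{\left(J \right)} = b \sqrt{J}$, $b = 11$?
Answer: $-1 + 11 i \sqrt{7} \approx -1.0 + 29.103 i$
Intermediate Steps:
$c{\left(J \right)} = 11 \sqrt{J}$
$v{\left(M \right)} = -3 + M^{2}$
$c{\left(-7 \right)} - v{\left(2 \right)} = 11 \sqrt{-7} - \left(-3 + 2^{2}\right) = 11 i \sqrt{7} - \left(-3 + 4\right) = 11 i \sqrt{7} - 1 = -1 + 11 i \sqrt{7}$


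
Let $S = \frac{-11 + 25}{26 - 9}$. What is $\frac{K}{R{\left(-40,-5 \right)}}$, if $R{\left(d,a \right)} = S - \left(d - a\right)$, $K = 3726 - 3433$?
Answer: $\frac{4981}{609} \approx 8.179$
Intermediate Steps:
$K = 293$ ($K = 3726 - 3433 = 293$)
$S = \frac{14}{17} \approx 0.82353$
$R{\left(d,a \right)} = \frac{14}{17} + a - d$ ($R{\left(d,a \right)} = \frac{14}{17} - \left(d - a\right) = \frac{14}{17} + \left(a - d\right) = \frac{14}{17} + a - d$)
$\frac{K}{R{\left(-40,-5 \right)}} = \frac{293}{\frac{14}{17} - 5 - -40} = \frac{293}{\frac{14}{17} - 5 + 40} = \frac{293}{\frac{609}{17}} = 293 \cdot \frac{17}{609} = \frac{4981}{609}$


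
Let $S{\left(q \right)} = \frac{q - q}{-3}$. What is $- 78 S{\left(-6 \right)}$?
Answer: $0$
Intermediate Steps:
$S{\left(q \right)} = 0$ ($S{\left(q \right)} = 0 \left(- \frac{1}{3}\right) = 0$)
$- 78 S{\left(-6 \right)} = \left(-78\right) 0 = 0$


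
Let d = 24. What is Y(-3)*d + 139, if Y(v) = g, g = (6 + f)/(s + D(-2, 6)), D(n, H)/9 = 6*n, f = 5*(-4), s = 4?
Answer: 1849/13 ≈ 142.23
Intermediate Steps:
f = -20
D(n, H) = 54*n (D(n, H) = 9*(6*n) = 54*n)
g = 7/52 (g = (6 - 20)/(4 + 54*(-2)) = -14/(4 - 108) = -14/(-104) = -14*(-1/104) = 7/52 ≈ 0.13462)
Y(v) = 7/52
Y(-3)*d + 139 = (7/52)*24 + 139 = 42/13 + 139 = 1849/13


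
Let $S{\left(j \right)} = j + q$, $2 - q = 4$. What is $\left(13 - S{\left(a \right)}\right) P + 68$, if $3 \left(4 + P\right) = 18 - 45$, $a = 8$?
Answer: $-23$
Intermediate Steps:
$q = -2$ ($q = 2 - 4 = -2$)
$S{\left(j \right)} = -2 + j$ ($S{\left(j \right)} = j - 2 = -2 + j$)
$P = -13$ ($P = -4 + \frac{18 - 45}{3} = -4 + \frac{1}{3} \left(-27\right) = -4 - 9 = -13$)
$\left(13 - S{\left(a \right)}\right) P + 68 = \left(13 - \left(-2 + 8\right)\right) \left(-13\right) + 68 = \left(13 - 6\right) \left(-13\right) + 68 = 7 \left(-13\right) + 68 = -91 + 68 = -23$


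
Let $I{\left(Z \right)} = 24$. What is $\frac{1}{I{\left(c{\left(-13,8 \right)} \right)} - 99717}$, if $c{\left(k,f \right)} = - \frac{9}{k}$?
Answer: $- \frac{1}{99693} \approx -1.0031 \cdot 10^{-5}$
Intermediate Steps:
$\frac{1}{I{\left(c{\left(-13,8 \right)} \right)} - 99717} = \frac{1}{24 - 99717} = \frac{1}{-99693} = - \frac{1}{99693}$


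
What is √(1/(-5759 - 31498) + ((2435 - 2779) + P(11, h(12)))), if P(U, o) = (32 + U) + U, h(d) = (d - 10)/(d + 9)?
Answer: I*√402544411467/37257 ≈ 17.029*I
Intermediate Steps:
h(d) = (-10 + d)/(9 + d)
P(U, o) = 32 + 2*U
√(1/(-5759 - 31498) + ((2435 - 2779) + P(11, h(12)))) = √(1/(-5759 - 31498) + ((2435 - 2779) + (32 + 2*11))) = √(1/(-37257) + (-344 + (32 + 22))) = √(-1/37257 + (-344 + 54)) = √(-1/37257 - 290) = √(-10804531/37257) = I*√402544411467/37257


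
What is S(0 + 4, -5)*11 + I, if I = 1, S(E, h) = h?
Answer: -54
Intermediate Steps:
S(0 + 4, -5)*11 + I = -5*11 + 1 = -55 + 1 = -54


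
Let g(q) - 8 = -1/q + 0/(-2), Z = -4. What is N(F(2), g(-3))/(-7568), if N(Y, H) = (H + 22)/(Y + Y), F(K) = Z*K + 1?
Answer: 13/45408 ≈ 0.00028629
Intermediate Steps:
g(q) = 8 - 1/q (g(q) = 8 + (-1/q + 0/(-2)) = 8 + (-1/q + 0*(-½)) = 8 + (-1/q + 0) = 8 - 1/q)
F(K) = 1 - 4*K (F(K) = -4*K + 1 = 1 - 4*K)
N(Y, H) = (22 + H)/(2*Y) (N(Y, H) = (22 + H)/((2*Y)) = (22 + H)*(1/(2*Y)) = (22 + H)/(2*Y))
N(F(2), g(-3))/(-7568) = ((22 + (8 - 1/(-3)))/(2*(1 - 4*2)))/(-7568) = ((22 + (8 - 1*(-⅓)))/(2*(1 - 8)))*(-1/7568) = ((½)*(22 + (8 + ⅓))/(-7))*(-1/7568) = ((½)*(-⅐)*(22 + 25/3))*(-1/7568) = ((½)*(-⅐)*(91/3))*(-1/7568) = -13/6*(-1/7568) = 13/45408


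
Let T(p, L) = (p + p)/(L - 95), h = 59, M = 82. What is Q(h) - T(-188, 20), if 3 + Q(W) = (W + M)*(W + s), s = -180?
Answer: -1280176/75 ≈ -17069.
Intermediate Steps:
T(p, L) = 2*p/(-95 + L) (T(p, L) = (2*p)/(-95 + L) = 2*p/(-95 + L))
Q(W) = -3 + (-180 + W)*(82 + W) (Q(W) = -3 + (W + 82)*(W - 180) = -3 + (82 + W)*(-180 + W) = -3 + (-180 + W)*(82 + W))
Q(h) - T(-188, 20) = (-14763 + 59² - 98*59) - 2*(-188)/(-95 + 20) = (-14763 + 3481 - 5782) - 2*(-188)/(-75) = -17064 - 2*(-188)*(-1)/75 = -17064 - 1*376/75 = -17064 - 376/75 = -1280176/75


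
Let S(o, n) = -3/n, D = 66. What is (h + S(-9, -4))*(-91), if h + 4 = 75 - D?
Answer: -2093/4 ≈ -523.25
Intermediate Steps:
h = 5 (h = -4 + (75 - 1*66) = -4 + (75 - 66) = -4 + 9 = 5)
(h + S(-9, -4))*(-91) = (5 - 3/(-4))*(-91) = (5 - 3*(-1/4))*(-91) = (5 + 3/4)*(-91) = (23/4)*(-91) = -2093/4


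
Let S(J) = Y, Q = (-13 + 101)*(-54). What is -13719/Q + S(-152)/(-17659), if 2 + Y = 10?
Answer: 80741935/27971856 ≈ 2.8865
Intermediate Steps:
Y = 8 (Y = -2 + 10 = 8)
Q = -4752 (Q = 88*(-54) = -4752)
S(J) = 8
-13719/Q + S(-152)/(-17659) = -13719/(-4752) + 8/(-17659) = -13719*(-1/4752) + 8*(-1/17659) = 4573/1584 - 8/17659 = 80741935/27971856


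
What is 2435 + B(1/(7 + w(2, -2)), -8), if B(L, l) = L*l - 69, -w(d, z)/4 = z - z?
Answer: 16554/7 ≈ 2364.9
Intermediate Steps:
w(d, z) = 0 (w(d, z) = -4*(z - z) = -4*0 = 0)
B(L, l) = -69 + L*l
2435 + B(1/(7 + w(2, -2)), -8) = 2435 + (-69 - 8/(7 + 0)) = 2435 + (-69 - 8/7) = 2435 - 491/7 = 16554/7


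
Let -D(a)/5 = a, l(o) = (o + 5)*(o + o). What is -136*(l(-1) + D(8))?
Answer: 6528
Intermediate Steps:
l(o) = 2*o*(5 + o) (l(o) = (5 + o)*(2*o) = 2*o*(5 + o))
D(a) = -5*a
-136*(l(-1) + D(8)) = -136*(2*(-1)*(5 - 1) - 5*8) = -136*(2*(-1)*4 - 40) = -136*(-8 - 40) = -136*(-48) = 6528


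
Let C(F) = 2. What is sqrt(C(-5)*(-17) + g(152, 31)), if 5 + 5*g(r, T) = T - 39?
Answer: I*sqrt(915)/5 ≈ 6.0498*I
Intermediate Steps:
g(r, T) = -44/5 + T/5 (g(r, T) = -1 + (T - 39)/5 = -1 + (-39 + T)/5 = -1 + (-39/5 + T/5) = -44/5 + T/5)
sqrt(C(-5)*(-17) + g(152, 31)) = sqrt(2*(-17) + (-44/5 + (1/5)*31)) = sqrt(-34 + (-44/5 + 31/5)) = sqrt(-34 - 13/5) = sqrt(-183/5) = I*sqrt(915)/5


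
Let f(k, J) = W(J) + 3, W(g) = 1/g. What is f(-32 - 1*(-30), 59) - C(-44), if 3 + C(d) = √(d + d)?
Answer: 355/59 - 2*I*√22 ≈ 6.017 - 9.3808*I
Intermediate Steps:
W(g) = 1/g
C(d) = -3 + √2*√d (C(d) = -3 + √(d + d) = -3 + √(2*d) = -3 + √2*√d)
f(k, J) = 3 + 1/J (f(k, J) = 1/J + 3 = 3 + 1/J)
f(-32 - 1*(-30), 59) - C(-44) = (3 + 1/59) - (-3 + √2*√(-44)) = (3 + 1/59) - (-3 + √2*(2*I*√11)) = 178/59 - (-3 + 2*I*√22) = 178/59 + (3 - 2*I*√22) = 355/59 - 2*I*√22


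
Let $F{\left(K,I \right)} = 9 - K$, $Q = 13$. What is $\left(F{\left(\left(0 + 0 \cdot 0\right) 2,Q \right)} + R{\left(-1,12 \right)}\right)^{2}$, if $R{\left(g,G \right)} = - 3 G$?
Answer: $729$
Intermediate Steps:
$\left(F{\left(\left(0 + 0 \cdot 0\right) 2,Q \right)} + R{\left(-1,12 \right)}\right)^{2} = \left(\left(9 - \left(0 + 0 \cdot 0\right) 2\right) - 36\right)^{2} = \left(\left(9 - \left(0 + 0\right) 2\right) - 36\right)^{2} = \left(\left(9 - 0 \cdot 2\right) - 36\right)^{2} = \left(\left(9 - 0\right) - 36\right)^{2} = \left(\left(9 + 0\right) - 36\right)^{2} = \left(9 - 36\right)^{2} = \left(-27\right)^{2} = 729$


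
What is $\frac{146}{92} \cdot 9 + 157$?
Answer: $\frac{7879}{46} \approx 171.28$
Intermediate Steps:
$\frac{146}{92} \cdot 9 + 157 = 146 \cdot \frac{1}{92} \cdot 9 + 157 = \frac{73}{46} \cdot 9 + 157 = \frac{657}{46} + 157 = \frac{7879}{46}$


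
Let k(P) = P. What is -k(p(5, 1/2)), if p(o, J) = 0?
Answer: 0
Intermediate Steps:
-k(p(5, 1/2)) = -1*0 = 0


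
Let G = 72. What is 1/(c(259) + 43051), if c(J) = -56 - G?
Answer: 1/42923 ≈ 2.3298e-5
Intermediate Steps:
c(J) = -128 (c(J) = -56 - 1*72 = -56 - 72 = -128)
1/(c(259) + 43051) = 1/(-128 + 43051) = 1/42923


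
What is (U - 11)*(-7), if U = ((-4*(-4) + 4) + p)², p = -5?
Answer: -1498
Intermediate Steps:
U = 225 (U = ((-4*(-4) + 4) - 5)² = ((16 + 4) - 5)² = (20 - 5)² = 15² = 225)
(U - 11)*(-7) = (225 - 11)*(-7) = 214*(-7) = -1498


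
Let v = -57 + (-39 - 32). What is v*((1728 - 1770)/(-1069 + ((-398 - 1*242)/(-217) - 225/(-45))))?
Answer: -145824/28781 ≈ -5.0667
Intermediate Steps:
v = -128 (v = -57 - 71 = -128)
v*((1728 - 1770)/(-1069 + ((-398 - 1*242)/(-217) - 225/(-45)))) = -128*(1728 - 1770)/(-1069 + ((-398 - 1*242)/(-217) - 225/(-45))) = -(-5376)/(-1069 + ((-398 - 242)*(-1/217) - 225*(-1/45))) = -(-5376)/(-1069 + (-640*(-1/217) + 5)) = -(-5376)/(-1069 + (640/217 + 5)) = -(-5376)/(-1069 + 1725/217) = -(-5376)/(-230248/217) = -(-5376)*(-217)/230248 = -128*4557/115124 = -145824/28781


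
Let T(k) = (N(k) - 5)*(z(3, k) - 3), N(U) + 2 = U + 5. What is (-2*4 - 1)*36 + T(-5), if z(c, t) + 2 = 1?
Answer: -296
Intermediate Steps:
N(U) = 3 + U (N(U) = -2 + (U + 5) = -2 + (5 + U) = 3 + U)
z(c, t) = -1 (z(c, t) = -2 + 1 = -1)
T(k) = 8 - 4*k (T(k) = ((3 + k) - 5)*(-1 - 3) = (-2 + k)*(-4) = 8 - 4*k)
(-2*4 - 1)*36 + T(-5) = (-2*4 - 1)*36 + (8 - 4*(-5)) = (-8 - 1)*36 + (8 + 20) = -9*36 + 28 = -324 + 28 = -296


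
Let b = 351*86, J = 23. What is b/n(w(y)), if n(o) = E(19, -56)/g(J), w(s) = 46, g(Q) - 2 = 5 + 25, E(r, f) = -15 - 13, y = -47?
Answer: -241488/7 ≈ -34498.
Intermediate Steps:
b = 30186
E(r, f) = -28
g(Q) = 32 (g(Q) = 2 + (5 + 25) = 2 + 30 = 32)
n(o) = -7/8 (n(o) = -28/32 = -28*1/32 = -7/8)
b/n(w(y)) = 30186/(-7/8) = 30186*(-8/7) = -241488/7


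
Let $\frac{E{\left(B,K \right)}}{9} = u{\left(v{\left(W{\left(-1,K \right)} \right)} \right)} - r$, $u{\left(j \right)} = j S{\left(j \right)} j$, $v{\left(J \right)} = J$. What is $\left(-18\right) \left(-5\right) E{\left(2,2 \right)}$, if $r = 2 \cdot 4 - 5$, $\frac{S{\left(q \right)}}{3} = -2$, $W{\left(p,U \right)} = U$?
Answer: $-21870$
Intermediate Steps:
$S{\left(q \right)} = -6$ ($S{\left(q \right)} = 3 \left(-2\right) = -6$)
$r = 3$ ($r = 8 - 5 = 3$)
$u{\left(j \right)} = - 6 j^{2}$ ($u{\left(j \right)} = j \left(-6\right) j = - 6 j j = - 6 j^{2}$)
$E{\left(B,K \right)} = -27 - 54 K^{2}$ ($E{\left(B,K \right)} = 9 \left(- 6 K^{2} - 3\right) = 9 \left(-3 - 6 K^{2}\right) = -27 - 54 K^{2}$)
$\left(-18\right) \left(-5\right) E{\left(2,2 \right)} = \left(-18\right) \left(-5\right) \left(-27 - 54 \cdot 2^{2}\right) = 90 \left(-27 - 216\right) = 90 \left(-243\right) = -21870$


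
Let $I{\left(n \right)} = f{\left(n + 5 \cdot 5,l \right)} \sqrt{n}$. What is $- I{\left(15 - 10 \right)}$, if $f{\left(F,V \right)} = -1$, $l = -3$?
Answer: $\sqrt{5} \approx 2.2361$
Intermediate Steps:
$I{\left(n \right)} = - \sqrt{n}$
$- I{\left(15 - 10 \right)} = - \left(-1\right) \sqrt{15 - 10} = - \left(-1\right) \sqrt{5} = \sqrt{5}$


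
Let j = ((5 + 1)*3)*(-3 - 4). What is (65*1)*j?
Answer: -8190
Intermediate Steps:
j = -126 (j = (6*3)*(-7) = 18*(-7) = -126)
(65*1)*j = (65*1)*(-126) = 65*(-126) = -8190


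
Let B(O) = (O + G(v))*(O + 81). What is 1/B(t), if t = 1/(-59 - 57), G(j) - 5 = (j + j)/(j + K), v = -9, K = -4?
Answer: 174928/90332925 ≈ 0.0019365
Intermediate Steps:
G(j) = 5 + 2*j/(-4 + j) (G(j) = 5 + (j + j)/(j - 4) = 5 + (2*j)/(-4 + j) = 5 + 2*j/(-4 + j))
t = -1/116 (t = 1/(-116) = -1/116 ≈ -0.0086207)
B(O) = (81 + O)*(83/13 + O) (B(O) = (O + (-20 + 7*(-9))/(-4 - 9))*(O + 81) = (O + (-20 - 63)/(-13))*(81 + O) = (O - 1/13*(-83))*(81 + O) = (O + 83/13)*(81 + O) = (83/13 + O)*(81 + O) = (81 + O)*(83/13 + O))
1/B(t) = 1/(6723/13 + (-1/116)² + (1136/13)*(-1/116)) = 1/(6723/13 + 1/13456 - 284/377) = 1/(90332925/174928) = 174928/90332925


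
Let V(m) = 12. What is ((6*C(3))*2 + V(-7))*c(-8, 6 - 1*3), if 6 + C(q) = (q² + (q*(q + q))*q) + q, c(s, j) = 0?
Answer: 0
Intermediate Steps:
C(q) = -6 + q + q² + 2*q³ (C(q) = -6 + ((q² + (q*(q + q))*q) + q) = -6 + ((q² + (q*(2*q))*q) + q) = -6 + ((q² + (2*q²)*q) + q) = -6 + ((q² + 2*q³) + q) = -6 + (q + q² + 2*q³) = -6 + q + q² + 2*q³)
((6*C(3))*2 + V(-7))*c(-8, 6 - 1*3) = ((6*(-6 + 3 + 3² + 2*3³))*2 + 12)*0 = ((6*(-6 + 3 + 9 + 2*27))*2 + 12)*0 = ((6*(-6 + 3 + 9 + 54))*2 + 12)*0 = ((6*60)*2 + 12)*0 = (360*2 + 12)*0 = (720 + 12)*0 = 732*0 = 0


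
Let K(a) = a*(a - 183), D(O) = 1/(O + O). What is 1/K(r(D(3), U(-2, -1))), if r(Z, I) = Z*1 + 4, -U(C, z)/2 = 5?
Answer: -36/26825 ≈ -0.0013420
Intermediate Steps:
U(C, z) = -10 (U(C, z) = -2*5 = -10)
D(O) = 1/(2*O)
r(Z, I) = 4 + Z (r(Z, I) = Z + 4 = 4 + Z)
K(a) = a*(-183 + a)
1/K(r(D(3), U(-2, -1))) = 1/((4 + (½)/3)*(-183 + (4 + (½)/3))) = 1/((4 + (½)*(⅓))*(-183 + (4 + (½)*(⅓)))) = 1/((4 + ⅙)*(-183 + (4 + ⅙))) = 1/(25*(-183 + 25/6)/6) = 1/((25/6)*(-1073/6)) = 1/(-26825/36) = -36/26825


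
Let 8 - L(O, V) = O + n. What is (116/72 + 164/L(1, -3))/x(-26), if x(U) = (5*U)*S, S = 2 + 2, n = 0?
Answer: -631/13104 ≈ -0.048153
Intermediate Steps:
S = 4
L(O, V) = 8 - O (L(O, V) = 8 - (O + 0) = 8 - O)
x(U) = 20*U (x(U) = (5*U)*4 = 20*U)
(116/72 + 164/L(1, -3))/x(-26) = (116/72 + 164/(8 - 1*1))/((20*(-26))) = (116*(1/72) + 164/(8 - 1))/(-520) = (29/18 + 164/7)*(-1/520) = (3155/126)*(-1/520) = -631/13104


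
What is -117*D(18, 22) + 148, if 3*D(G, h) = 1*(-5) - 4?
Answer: 499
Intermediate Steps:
D(G, h) = -3 (D(G, h) = (1*(-5) - 4)/3 = (-5 - 4)/3 = (⅓)*(-9) = -3)
-117*D(18, 22) + 148 = -117*(-3) + 148 = 351 + 148 = 499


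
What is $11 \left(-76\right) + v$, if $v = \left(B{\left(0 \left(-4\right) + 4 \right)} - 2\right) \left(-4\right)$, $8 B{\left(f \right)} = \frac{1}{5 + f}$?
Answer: $- \frac{14905}{18} \approx -828.06$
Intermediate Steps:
$B{\left(f \right)} = \frac{1}{8 \left(5 + f\right)}$
$v = \frac{143}{18}$ ($v = \left(\frac{1}{8 \left(5 + \left(0 \left(-4\right) + 4\right)\right)} - 2\right) \left(-4\right) = \left(\frac{1}{8 \left(5 + \left(0 + 4\right)\right)} - 2\right) \left(-4\right) = \left(\frac{1}{8 \left(5 + 4\right)} - 2\right) \left(-4\right) = \left(\frac{1}{8 \cdot 9} - 2\right) \left(-4\right) = \left(\frac{1}{8} \cdot \frac{1}{9} - 2\right) \left(-4\right) = \left(\frac{1}{72} - 2\right) \left(-4\right) = \left(- \frac{143}{72}\right) \left(-4\right) = \frac{143}{18} \approx 7.9444$)
$11 \left(-76\right) + v = 11 \left(-76\right) + \frac{143}{18} = -836 + \frac{143}{18} = - \frac{14905}{18}$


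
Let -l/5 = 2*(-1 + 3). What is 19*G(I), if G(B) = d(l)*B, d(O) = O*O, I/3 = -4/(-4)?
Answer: 22800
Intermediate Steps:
I = 3 (I = 3*(-4/(-4)) = 3*(-4*(-¼)) = 3*1 = 3)
l = -20 (l = -10*(-1 + 3) = -10*2 = -5*4 = -20)
d(O) = O²
G(B) = 400*B (G(B) = (-20)²*B = 400*B)
19*G(I) = 19*(400*3) = 19*1200 = 22800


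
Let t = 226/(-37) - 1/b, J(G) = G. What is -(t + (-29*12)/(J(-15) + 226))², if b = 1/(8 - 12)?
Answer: -860483556/60949249 ≈ -14.118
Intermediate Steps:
b = -¼ (b = 1/(-4) = -¼ ≈ -0.25000)
t = -78/37 (t = 226/(-37) - 1/(-¼) = 226*(-1/37) - 1*(-4) = -226/37 + 4 = -78/37 ≈ -2.1081)
-(t + (-29*12)/(J(-15) + 226))² = -(-78/37 + (-29*12)/(-15 + 226))² = -(-78/37 - 348/211)² = -(-29334/7807)² = -1*860483556/60949249 = -860483556/60949249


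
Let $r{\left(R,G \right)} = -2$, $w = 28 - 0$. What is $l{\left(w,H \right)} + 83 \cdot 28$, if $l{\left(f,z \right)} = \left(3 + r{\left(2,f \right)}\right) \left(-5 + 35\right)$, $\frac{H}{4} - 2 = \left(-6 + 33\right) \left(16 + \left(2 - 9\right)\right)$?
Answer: $2354$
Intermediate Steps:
$w = 28$ ($w = 28 + 0 = 28$)
$H = 980$ ($H = 8 + 4 \left(-6 + 33\right) \left(16 + \left(2 - 9\right)\right) = 8 + 4 \cdot 27 \left(16 - 7\right) = 8 + 4 \cdot 27 \cdot 9 = 8 + 4 \cdot 243 = 8 + 972 = 980$)
$l{\left(f,z \right)} = 30$ ($l{\left(f,z \right)} = \left(3 - 2\right) \left(-5 + 35\right) = 1 \cdot 30 = 30$)
$l{\left(w,H \right)} + 83 \cdot 28 = 30 + 83 \cdot 28 = 30 + 2324 = 2354$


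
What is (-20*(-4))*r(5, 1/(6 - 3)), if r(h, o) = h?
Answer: 400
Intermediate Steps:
(-20*(-4))*r(5, 1/(6 - 3)) = -20*(-4)*5 = 80*5 = 400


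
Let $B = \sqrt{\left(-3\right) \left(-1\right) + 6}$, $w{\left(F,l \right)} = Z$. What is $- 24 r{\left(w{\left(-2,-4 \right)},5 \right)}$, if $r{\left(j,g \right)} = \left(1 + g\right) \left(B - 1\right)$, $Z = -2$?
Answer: $-288$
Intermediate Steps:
$w{\left(F,l \right)} = -2$
$B = 3$ ($B = \sqrt{3 + 6} = \sqrt{9} = 3$)
$r{\left(j,g \right)} = 2 + 2 g$ ($r{\left(j,g \right)} = \left(1 + g\right) \left(3 - 1\right) = \left(1 + g\right) 2 = 2 + 2 g$)
$- 24 r{\left(w{\left(-2,-4 \right)},5 \right)} = - 24 \left(2 + 2 \cdot 5\right) = - 24 \left(2 + 10\right) = \left(-24\right) 12 = -288$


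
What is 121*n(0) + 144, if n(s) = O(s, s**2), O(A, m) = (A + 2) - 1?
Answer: 265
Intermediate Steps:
O(A, m) = 1 + A (O(A, m) = (2 + A) - 1 = 1 + A)
n(s) = 1 + s
121*n(0) + 144 = 121*(1 + 0) + 144 = 121*1 + 144 = 121 + 144 = 265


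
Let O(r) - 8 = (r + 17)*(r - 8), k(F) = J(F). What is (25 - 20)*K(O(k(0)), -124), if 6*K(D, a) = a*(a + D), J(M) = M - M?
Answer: 26040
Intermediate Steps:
J(M) = 0
k(F) = 0
O(r) = 8 + (-8 + r)*(17 + r) (O(r) = 8 + (r + 17)*(r - 8) = 8 + (17 + r)*(-8 + r) = 8 + (-8 + r)*(17 + r))
K(D, a) = a*(D + a)/6 (K(D, a) = (a*(a + D))/6 = (a*(D + a))/6 = a*(D + a)/6)
(25 - 20)*K(O(k(0)), -124) = (25 - 20)*((⅙)*(-124)*((-128 + 0² + 9*0) - 124)) = 5*((⅙)*(-124)*((-128 + 0 + 0) - 124)) = 5*((⅙)*(-124)*(-128 - 124)) = 5*((⅙)*(-124)*(-252)) = 5*5208 = 26040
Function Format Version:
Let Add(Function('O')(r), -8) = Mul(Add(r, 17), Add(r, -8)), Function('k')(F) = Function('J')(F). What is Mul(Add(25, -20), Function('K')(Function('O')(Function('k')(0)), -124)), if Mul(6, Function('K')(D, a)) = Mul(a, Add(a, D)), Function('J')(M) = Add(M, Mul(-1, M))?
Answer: 26040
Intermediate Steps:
Function('J')(M) = 0
Function('k')(F) = 0
Function('O')(r) = Add(8, Mul(Add(-8, r), Add(17, r))) (Function('O')(r) = Add(8, Mul(Add(r, 17), Add(r, -8))) = Add(8, Mul(Add(17, r), Add(-8, r))) = Add(8, Mul(Add(-8, r), Add(17, r))))
Function('K')(D, a) = Mul(Rational(1, 6), a, Add(D, a)) (Function('K')(D, a) = Mul(Rational(1, 6), Mul(a, Add(a, D))) = Mul(Rational(1, 6), Mul(a, Add(D, a))) = Mul(Rational(1, 6), a, Add(D, a)))
Mul(Add(25, -20), Function('K')(Function('O')(Function('k')(0)), -124)) = Mul(Add(25, -20), Mul(Rational(1, 6), -124, Add(Add(-128, Pow(0, 2), Mul(9, 0)), -124))) = Mul(5, Mul(Rational(1, 6), -124, Add(Add(-128, 0, 0), -124))) = Mul(5, Mul(Rational(1, 6), -124, Add(-128, -124))) = Mul(5, Mul(Rational(1, 6), -124, -252)) = Mul(5, 5208) = 26040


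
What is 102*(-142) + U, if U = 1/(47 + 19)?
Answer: -955943/66 ≈ -14484.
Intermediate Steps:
U = 1/66 ≈ 0.015152
102*(-142) + U = 102*(-142) + 1/66 = -14484 + 1/66 = -955943/66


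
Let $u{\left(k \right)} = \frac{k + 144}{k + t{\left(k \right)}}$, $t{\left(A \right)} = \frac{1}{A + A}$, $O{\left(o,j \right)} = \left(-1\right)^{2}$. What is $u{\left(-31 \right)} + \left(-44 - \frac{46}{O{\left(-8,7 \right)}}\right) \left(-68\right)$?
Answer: $\frac{11761754}{1923} \approx 6116.4$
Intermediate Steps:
$O{\left(o,j \right)} = 1$
$t{\left(A \right)} = \frac{1}{2 A}$
$u{\left(k \right)} = \frac{144 + k}{k + \frac{1}{2 k}}$ ($u{\left(k \right)} = \frac{k + 144}{k + \frac{1}{2 k}} = \frac{144 + k}{k + \frac{1}{2 k}}$)
$u{\left(-31 \right)} + \left(-44 - \frac{46}{O{\left(-8,7 \right)}}\right) \left(-68\right) = 2 \left(-31\right) \frac{1}{1 + 2 \left(-31\right)^{2}} \left(144 - 31\right) + \left(-44 - \frac{46}{1}\right) \left(-68\right) = 2 \left(-31\right) \frac{1}{1 + 2 \cdot 961} \cdot 113 + \left(-44 - 46\right) \left(-68\right) = 2 \left(-31\right) \frac{1}{1 + 1922} \cdot 113 + \left(-44 - 46\right) \left(-68\right) = 2 \left(-31\right) \frac{1}{1923} \cdot 113 - -6120 = 2 \left(-31\right) \frac{1}{1923} \cdot 113 + 6120 = - \frac{7006}{1923} + 6120 = \frac{11761754}{1923}$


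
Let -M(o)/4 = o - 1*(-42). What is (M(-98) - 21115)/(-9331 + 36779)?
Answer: -20891/27448 ≈ -0.76111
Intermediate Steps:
M(o) = -168 - 4*o (M(o) = -4*(o - 1*(-42)) = -4*(o + 42) = -4*(42 + o) = -168 - 4*o)
(M(-98) - 21115)/(-9331 + 36779) = ((-168 - 4*(-98)) - 21115)/(-9331 + 36779) = ((-168 + 392) - 21115)/27448 = (224 - 21115)*(1/27448) = -20891*1/27448 = -20891/27448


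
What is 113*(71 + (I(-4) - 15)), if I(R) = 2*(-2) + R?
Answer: 5424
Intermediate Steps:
I(R) = -4 + R
113*(71 + (I(-4) - 15)) = 113*(71 + ((-4 - 4) - 15)) = 113*(71 + (-8 - 15)) = 113*(71 - 23) = 113*48 = 5424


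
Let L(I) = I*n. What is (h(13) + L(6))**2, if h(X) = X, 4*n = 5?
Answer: 1681/4 ≈ 420.25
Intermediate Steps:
n = 5/4 (n = (1/4)*5 = 5/4 ≈ 1.2500)
L(I) = 5*I/4 (L(I) = I*(5/4) = 5*I/4)
(h(13) + L(6))**2 = (13 + (5/4)*6)**2 = (13 + 15/2)**2 = (41/2)**2 = 1681/4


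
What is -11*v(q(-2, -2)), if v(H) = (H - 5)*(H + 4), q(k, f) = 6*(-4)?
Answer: -6380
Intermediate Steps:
q(k, f) = -24
v(H) = (-5 + H)*(4 + H)
-11*v(q(-2, -2)) = -11*(-20 + (-24)**2 - 1*(-24)) = -11*(-20 + 576 + 24) = -11*580 = -6380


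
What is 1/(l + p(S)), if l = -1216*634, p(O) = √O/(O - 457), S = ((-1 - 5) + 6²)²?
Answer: -443/341528162 ≈ -1.2971e-6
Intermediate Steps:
S = 900 (S = (-6 + 36)² = 30² = 900)
p(O) = √O/(-457 + O)
l = -770944
1/(l + p(S)) = 1/(-770944 + √900/(-457 + 900)) = 1/(-770944 + 30/443) = 1/(-341528162/443) = -443/341528162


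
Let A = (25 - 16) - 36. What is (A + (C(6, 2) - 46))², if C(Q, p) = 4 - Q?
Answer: 5625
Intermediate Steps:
A = -27 (A = 9 - 36 = -27)
(A + (C(6, 2) - 46))² = (-27 + ((4 - 1*6) - 46))² = (-27 + ((4 - 6) - 46))² = (-27 + (-2 - 46))² = (-27 - 48)² = (-75)² = 5625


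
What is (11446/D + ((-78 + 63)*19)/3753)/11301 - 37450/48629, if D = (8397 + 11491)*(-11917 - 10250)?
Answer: -1852496025363460339/2405453749368933384 ≈ -0.77012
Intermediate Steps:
D = -440857296 (D = 19888*(-22167) = -440857296)
(11446/D + ((-78 + 63)*19)/3753)/11301 - 37450/48629 = (11446/(-440857296) + ((-78 + 63)*19)/3753)/11301 - 37450/48629 = (11446*(-1/440857296) - 15*19*(1/3753))*(1/11301) - 37450*1/48629 = (-5723/220428648 - 285*1/3753)*(1/11301) - 5350/6947 = (-5723/220428648 - 95/1251)*(1/11301) - 5350/6947 = -2327542337/30639582072*1/11301 - 5350/6947 = -2327542337/346257916995672 - 5350/6947 = -1852496025363460339/2405453749368933384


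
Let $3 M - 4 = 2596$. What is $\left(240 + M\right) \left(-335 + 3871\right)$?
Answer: $\frac{11739520}{3} \approx 3.9132 \cdot 10^{6}$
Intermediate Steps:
$M = \frac{2600}{3}$ ($M = \frac{4}{3} + \frac{1}{3} \cdot 2596 = \frac{4}{3} + \frac{2596}{3} = \frac{2600}{3} \approx 866.67$)
$\left(240 + M\right) \left(-335 + 3871\right) = \left(240 + \frac{2600}{3}\right) \left(-335 + 3871\right) = \frac{3320}{3} \cdot 3536 = \frac{11739520}{3}$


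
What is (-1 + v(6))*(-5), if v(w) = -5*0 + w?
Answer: -25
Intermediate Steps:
v(w) = w (v(w) = 0 + w = w)
(-1 + v(6))*(-5) = (-1 + 6)*(-5) = 5*(-5) = -25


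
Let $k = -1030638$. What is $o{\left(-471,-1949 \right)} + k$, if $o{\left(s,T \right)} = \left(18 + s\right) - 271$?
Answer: $-1031362$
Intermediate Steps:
$o{\left(s,T \right)} = -253 + s$
$o{\left(-471,-1949 \right)} + k = \left(-253 - 471\right) - 1030638 = -724 - 1030638 = -1031362$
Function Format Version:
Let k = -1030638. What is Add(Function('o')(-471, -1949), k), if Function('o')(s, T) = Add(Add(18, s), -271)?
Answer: -1031362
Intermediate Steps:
Function('o')(s, T) = Add(-253, s)
Add(Function('o')(-471, -1949), k) = Add(Add(-253, -471), -1030638) = Add(-724, -1030638) = -1031362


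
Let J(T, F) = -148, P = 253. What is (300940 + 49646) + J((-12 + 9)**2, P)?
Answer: 350438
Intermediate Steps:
(300940 + 49646) + J((-12 + 9)**2, P) = (300940 + 49646) - 148 = 350586 - 148 = 350438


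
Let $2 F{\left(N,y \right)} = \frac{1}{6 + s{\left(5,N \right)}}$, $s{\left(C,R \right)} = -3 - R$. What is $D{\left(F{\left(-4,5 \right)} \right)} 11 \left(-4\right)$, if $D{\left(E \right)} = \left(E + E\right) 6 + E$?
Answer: $- \frac{286}{7} \approx -40.857$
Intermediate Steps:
$F{\left(N,y \right)} = \frac{1}{2 \left(3 - N\right)}$ ($F{\left(N,y \right)} = \frac{1}{2 \left(6 - \left(3 + N\right)\right)} = \frac{1}{2 \left(3 - N\right)}$)
$D{\left(E \right)} = 13 E$ ($D{\left(E \right)} = 2 E 6 + E = 12 E + E = 13 E$)
$D{\left(F{\left(-4,5 \right)} \right)} 11 \left(-4\right) = 13 \left(- \frac{1}{-6 + 2 \left(-4\right)}\right) 11 \left(-4\right) = 13 \left(- \frac{1}{-6 - 8}\right) 11 \left(-4\right) = 13 \left(- \frac{1}{-14}\right) 11 \left(-4\right) = 13 \left(\left(-1\right) \left(- \frac{1}{14}\right)\right) 11 \left(-4\right) = 13 \cdot \frac{1}{14} \cdot 11 \left(-4\right) = \frac{13}{14} \cdot 11 \left(-4\right) = \frac{143}{14} \left(-4\right) = - \frac{286}{7}$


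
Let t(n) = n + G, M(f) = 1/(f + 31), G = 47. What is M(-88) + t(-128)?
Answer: -4618/57 ≈ -81.018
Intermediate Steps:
M(f) = 1/(31 + f)
t(n) = 47 + n (t(n) = n + 47 = 47 + n)
M(-88) + t(-128) = 1/(31 - 88) + (47 - 128) = 1/(-57) - 81 = -1/57 - 81 = -4618/57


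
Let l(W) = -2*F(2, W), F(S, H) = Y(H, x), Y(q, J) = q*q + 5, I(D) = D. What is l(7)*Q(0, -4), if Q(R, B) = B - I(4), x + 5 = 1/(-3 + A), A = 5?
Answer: 864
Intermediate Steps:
x = -9/2 (x = -5 + 1/(-3 + 5) = -5 + 1/2 = -9/2 ≈ -4.5000)
Y(q, J) = 5 + q**2 (Y(q, J) = q**2 + 5 = 5 + q**2)
Q(R, B) = -4 + B (Q(R, B) = B - 1*4 = B - 4 = -4 + B)
F(S, H) = 5 + H**2
l(W) = -10 - 2*W**2 (l(W) = -2*(5 + W**2) = -10 - 2*W**2)
l(7)*Q(0, -4) = (-10 - 2*7**2)*(-4 - 4) = (-10 - 2*49)*(-8) = (-10 - 98)*(-8) = -108*(-8) = 864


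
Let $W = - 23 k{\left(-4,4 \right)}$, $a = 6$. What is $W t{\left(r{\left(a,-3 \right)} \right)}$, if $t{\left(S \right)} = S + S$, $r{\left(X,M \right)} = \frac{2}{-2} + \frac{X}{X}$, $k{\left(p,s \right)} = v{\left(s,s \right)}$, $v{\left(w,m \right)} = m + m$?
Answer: $0$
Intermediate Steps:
$v{\left(w,m \right)} = 2 m$
$k{\left(p,s \right)} = 2 s$
$r{\left(X,M \right)} = 0$ ($r{\left(X,M \right)} = 2 \left(- \frac{1}{2}\right) + 1 = -1 + 1 = 0$)
$t{\left(S \right)} = 2 S$
$W = -184$ ($W = - 23 \cdot 2 \cdot 4 = \left(-23\right) 8 = -184$)
$W t{\left(r{\left(a,-3 \right)} \right)} = - 184 \cdot 2 \cdot 0 = \left(-184\right) 0 = 0$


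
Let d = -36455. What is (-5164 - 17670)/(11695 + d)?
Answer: 11417/12380 ≈ 0.92221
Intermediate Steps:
(-5164 - 17670)/(11695 + d) = (-5164 - 17670)/(11695 - 36455) = -22834/(-24760) = -22834*(-1/24760) = 11417/12380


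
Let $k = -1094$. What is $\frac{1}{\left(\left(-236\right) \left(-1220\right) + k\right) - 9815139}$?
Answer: $- \frac{1}{9528313} \approx -1.0495 \cdot 10^{-7}$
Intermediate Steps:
$\frac{1}{\left(\left(-236\right) \left(-1220\right) + k\right) - 9815139} = \frac{1}{\left(\left(-236\right) \left(-1220\right) - 1094\right) - 9815139} = \frac{1}{\left(287920 - 1094\right) - 9815139} = \frac{1}{286826 - 9815139} = \frac{1}{-9528313} = - \frac{1}{9528313}$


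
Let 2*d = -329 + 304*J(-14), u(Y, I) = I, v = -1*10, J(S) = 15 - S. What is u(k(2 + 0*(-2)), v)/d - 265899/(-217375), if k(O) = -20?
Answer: 2252337313/1844861625 ≈ 1.2209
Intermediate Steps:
v = -10
d = 8487/2 (d = (-329 + 304*(15 - 1*(-14)))/2 = (-329 + 304*(15 + 14))/2 = (-329 + 304*29)/2 = (-329 + 8816)/2 = (½)*8487 = 8487/2 ≈ 4243.5)
u(k(2 + 0*(-2)), v)/d - 265899/(-217375) = -10/8487/2 - 265899/(-217375) = -10*2/8487 - 265899*(-1/217375) = -20/8487 + 265899/217375 = 2252337313/1844861625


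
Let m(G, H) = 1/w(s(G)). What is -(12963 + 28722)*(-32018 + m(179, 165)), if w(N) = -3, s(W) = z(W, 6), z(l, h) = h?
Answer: 1334684225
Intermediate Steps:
s(W) = 6
m(G, H) = -⅓ (m(G, H) = 1/(-3) = -⅓)
-(12963 + 28722)*(-32018 + m(179, 165)) = -(12963 + 28722)*(-32018 - ⅓) = -41685*(-96055)/3 = -1*(-1334684225) = 1334684225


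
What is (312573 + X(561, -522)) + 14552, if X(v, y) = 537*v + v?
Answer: 628943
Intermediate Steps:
X(v, y) = 538*v
(312573 + X(561, -522)) + 14552 = (312573 + 538*561) + 14552 = (312573 + 301818) + 14552 = 614391 + 14552 = 628943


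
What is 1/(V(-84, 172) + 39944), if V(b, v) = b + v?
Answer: 1/40032 ≈ 2.4980e-5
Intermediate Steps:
1/(V(-84, 172) + 39944) = 1/((-84 + 172) + 39944) = 1/(88 + 39944) = 1/40032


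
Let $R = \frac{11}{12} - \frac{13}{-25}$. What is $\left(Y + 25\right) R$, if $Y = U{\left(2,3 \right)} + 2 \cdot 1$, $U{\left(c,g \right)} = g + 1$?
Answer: $\frac{13361}{300} \approx 44.537$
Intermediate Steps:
$U{\left(c,g \right)} = 1 + g$
$Y = 6$ ($Y = \left(1 + 3\right) + 2 \cdot 1 = 4 + 2 = 6$)
$R = \frac{431}{300}$ ($R = 11 \cdot \frac{1}{12} - - \frac{13}{25} = \frac{11}{12} + \frac{13}{25} = \frac{431}{300} \approx 1.4367$)
$\left(Y + 25\right) R = \left(6 + 25\right) \frac{431}{300} = 31 \cdot \frac{431}{300} = \frac{13361}{300}$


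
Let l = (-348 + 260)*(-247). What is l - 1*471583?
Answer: -449847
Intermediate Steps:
l = 21736 (l = -88*(-247) = 21736)
l - 1*471583 = 21736 - 1*471583 = 21736 - 471583 = -449847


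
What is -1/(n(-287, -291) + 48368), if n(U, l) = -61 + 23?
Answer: -1/48330 ≈ -2.0691e-5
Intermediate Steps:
n(U, l) = -38
-1/(n(-287, -291) + 48368) = -1/(-38 + 48368) = -1/48330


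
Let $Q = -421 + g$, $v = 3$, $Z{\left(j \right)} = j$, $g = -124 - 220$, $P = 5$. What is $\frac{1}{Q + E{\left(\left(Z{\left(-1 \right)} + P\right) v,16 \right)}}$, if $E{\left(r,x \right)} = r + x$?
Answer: $- \frac{1}{737} \approx -0.0013569$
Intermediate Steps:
$g = -344$
$Q = -765$ ($Q = -421 - 344 = -765$)
$\frac{1}{Q + E{\left(\left(Z{\left(-1 \right)} + P\right) v,16 \right)}} = \frac{1}{-765 + \left(\left(-1 + 5\right) 3 + 16\right)} = \frac{1}{-765 + \left(4 \cdot 3 + 16\right)} = \frac{1}{-765 + \left(12 + 16\right)} = \frac{1}{-765 + 28} = \frac{1}{-737} = - \frac{1}{737}$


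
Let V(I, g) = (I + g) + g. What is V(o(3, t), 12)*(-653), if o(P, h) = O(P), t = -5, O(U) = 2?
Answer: -16978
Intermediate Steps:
o(P, h) = 2
V(I, g) = I + 2*g
V(o(3, t), 12)*(-653) = (2 + 2*12)*(-653) = (2 + 24)*(-653) = 26*(-653) = -16978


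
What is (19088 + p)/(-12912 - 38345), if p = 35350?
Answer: -54438/51257 ≈ -1.0621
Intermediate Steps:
(19088 + p)/(-12912 - 38345) = (19088 + 35350)/(-12912 - 38345) = 54438/(-51257) = 54438*(-1/51257) = -54438/51257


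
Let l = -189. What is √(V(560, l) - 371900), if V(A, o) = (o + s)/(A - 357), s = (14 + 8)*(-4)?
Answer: I*√15325683331/203 ≈ 609.84*I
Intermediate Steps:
s = -88 (s = 22*(-4) = -88)
V(A, o) = (-88 + o)/(-357 + A) (V(A, o) = (o - 88)/(A - 357) = (-88 + o)/(-357 + A))
√(V(560, l) - 371900) = √((-88 - 189)/(-357 + 560) - 371900) = √(-277/203 - 371900) = √(-75495977/203) = I*√15325683331/203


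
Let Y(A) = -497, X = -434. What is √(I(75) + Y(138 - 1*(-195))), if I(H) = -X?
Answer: 3*I*√7 ≈ 7.9373*I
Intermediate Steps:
I(H) = 434 (I(H) = -1*(-434) = 434)
√(I(75) + Y(138 - 1*(-195))) = √(434 - 497) = √(-63) = 3*I*√7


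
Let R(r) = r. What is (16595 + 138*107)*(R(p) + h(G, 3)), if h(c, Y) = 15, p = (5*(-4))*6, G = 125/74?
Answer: -3292905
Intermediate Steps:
G = 125/74 (G = 125*(1/74) = 125/74 ≈ 1.6892)
p = -120 (p = -20*6 = -120)
(16595 + 138*107)*(R(p) + h(G, 3)) = (16595 + 138*107)*(-120 + 15) = (16595 + 14766)*(-105) = 31361*(-105) = -3292905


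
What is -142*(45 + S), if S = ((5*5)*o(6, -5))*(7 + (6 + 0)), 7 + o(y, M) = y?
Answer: 39760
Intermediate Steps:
o(y, M) = -7 + y
S = -325 (S = ((5*5)*(-7 + 6))*(7 + (6 + 0)) = (25*(-1))*(7 + 6) = -25*13 = -325)
-142*(45 + S) = -142*(45 - 325) = -142*(-280) = 39760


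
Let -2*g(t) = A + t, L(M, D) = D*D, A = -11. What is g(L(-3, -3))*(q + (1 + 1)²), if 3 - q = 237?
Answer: -230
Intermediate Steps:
q = -234 (q = 3 - 1*237 = 3 - 237 = -234)
L(M, D) = D²
g(t) = 11/2 - t/2 (g(t) = -(-11 + t)/2 = 11/2 - t/2)
g(L(-3, -3))*(q + (1 + 1)²) = (11/2 - ½*(-3)²)*(-234 + (1 + 1)²) = (11/2 - ½*9)*(-234 + 2²) = (11/2 - 9/2)*(-234 + 4) = 1*(-230) = -230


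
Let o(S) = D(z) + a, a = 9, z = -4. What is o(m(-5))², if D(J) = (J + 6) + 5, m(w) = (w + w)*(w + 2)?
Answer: 256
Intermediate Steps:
m(w) = 2*w*(2 + w) (m(w) = (2*w)*(2 + w) = 2*w*(2 + w))
D(J) = 11 + J (D(J) = (6 + J) + 5 = 11 + J)
o(S) = 16 (o(S) = (11 - 4) + 9 = 7 + 9 = 16)
o(m(-5))² = 16² = 256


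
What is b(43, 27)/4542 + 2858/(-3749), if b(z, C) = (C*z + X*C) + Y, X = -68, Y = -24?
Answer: -5200529/5675986 ≈ -0.91623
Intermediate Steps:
b(z, C) = -24 - 68*C + C*z (b(z, C) = (C*z - 68*C) - 24 = (-68*C + C*z) - 24 = -24 - 68*C + C*z)
b(43, 27)/4542 + 2858/(-3749) = (-24 - 68*27 + 27*43)/4542 + 2858/(-3749) = (-24 - 1836 + 1161)*(1/4542) + 2858*(-1/3749) = -699*1/4542 - 2858/3749 = -233/1514 - 2858/3749 = -5200529/5675986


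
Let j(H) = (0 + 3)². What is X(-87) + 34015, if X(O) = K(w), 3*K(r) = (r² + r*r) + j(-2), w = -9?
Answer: 34072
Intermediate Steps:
j(H) = 9 (j(H) = 3² = 9)
K(r) = 3 + 2*r²/3 (K(r) = ((r² + r*r) + 9)/3 = ((r² + r²) + 9)/3 = (2*r² + 9)/3 = (9 + 2*r²)/3 = 3 + 2*r²/3)
X(O) = 57 (X(O) = 3 + (⅔)*(-9)² = 3 + (⅔)*81 = 3 + 54 = 57)
X(-87) + 34015 = 57 + 34015 = 34072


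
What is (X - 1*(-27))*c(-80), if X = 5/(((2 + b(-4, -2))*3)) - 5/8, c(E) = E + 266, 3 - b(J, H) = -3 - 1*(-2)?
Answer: 59489/12 ≈ 4957.4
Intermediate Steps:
b(J, H) = 4 (b(J, H) = 3 - (-3 - 1*(-2)) = 3 - (-3 + 2) = 3 - 1*(-1) = 3 + 1 = 4)
c(E) = 266 + E
X = -25/72 (X = 5/(((2 + 4)*3)) - 5/8 = 5/((6*3)) - 5*1/8 = 5/18 - 5/8 = -25/72 ≈ -0.34722)
(X - 1*(-27))*c(-80) = (-25/72 - 1*(-27))*(266 - 80) = (-25/72 + 27)*186 = (1919/72)*186 = 59489/12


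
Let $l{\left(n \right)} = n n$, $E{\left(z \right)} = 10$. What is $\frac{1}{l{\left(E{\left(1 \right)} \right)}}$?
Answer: $\frac{1}{100} \approx 0.01$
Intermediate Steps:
$l{\left(n \right)} = n^{2}$
$\frac{1}{l{\left(E{\left(1 \right)} \right)}} = \frac{1}{10^{2}} = \frac{1}{100}$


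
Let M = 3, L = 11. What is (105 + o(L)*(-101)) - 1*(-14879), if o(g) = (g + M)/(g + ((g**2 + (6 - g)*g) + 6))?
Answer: 1242258/83 ≈ 14967.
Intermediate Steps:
o(g) = (3 + g)/(6 + g + g**2 + g*(6 - g)) (o(g) = (g + 3)/(g + ((g**2 + (6 - g)*g) + 6)) = (3 + g)/(g + ((g**2 + g*(6 - g)) + 6)) = (3 + g)/(g + (6 + g**2 + g*(6 - g))) = (3 + g)/(6 + g + g**2 + g*(6 - g)))
(105 + o(L)*(-101)) - 1*(-14879) = (105 + ((3 + 11)/(6 + 7*11))*(-101)) - 1*(-14879) = (105 + (14/(6 + 77))*(-101)) + 14879 = (105 + (14/83)*(-101)) + 14879 = (105 - 1414/83) + 14879 = 7301/83 + 14879 = 1242258/83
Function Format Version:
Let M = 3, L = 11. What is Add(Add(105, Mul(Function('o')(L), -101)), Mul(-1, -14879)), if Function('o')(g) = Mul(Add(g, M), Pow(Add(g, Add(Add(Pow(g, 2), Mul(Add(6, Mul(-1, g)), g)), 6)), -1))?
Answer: Rational(1242258, 83) ≈ 14967.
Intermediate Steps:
Function('o')(g) = Mul(Pow(Add(6, g, Pow(g, 2), Mul(g, Add(6, Mul(-1, g)))), -1), Add(3, g)) (Function('o')(g) = Mul(Add(g, 3), Pow(Add(g, Add(Add(Pow(g, 2), Mul(Add(6, Mul(-1, g)), g)), 6)), -1)) = Mul(Add(3, g), Pow(Add(g, Add(Add(Pow(g, 2), Mul(g, Add(6, Mul(-1, g)))), 6)), -1)) = Mul(Add(3, g), Pow(Add(g, Add(6, Pow(g, 2), Mul(g, Add(6, Mul(-1, g))))), -1)) = Mul(Add(3, g), Pow(Add(6, g, Pow(g, 2), Mul(g, Add(6, Mul(-1, g)))), -1)) = Mul(Pow(Add(6, g, Pow(g, 2), Mul(g, Add(6, Mul(-1, g)))), -1), Add(3, g)))
Add(Add(105, Mul(Function('o')(L), -101)), Mul(-1, -14879)) = Add(Add(105, Mul(Mul(Pow(Add(6, Mul(7, 11)), -1), Add(3, 11)), -101)), Mul(-1, -14879)) = Add(Add(105, Mul(Mul(Pow(Add(6, 77), -1), 14), -101)), 14879) = Add(Add(105, Mul(Mul(Pow(83, -1), 14), -101)), 14879) = Add(Add(105, Mul(Mul(Rational(1, 83), 14), -101)), 14879) = Add(Add(105, Mul(Rational(14, 83), -101)), 14879) = Add(Add(105, Rational(-1414, 83)), 14879) = Add(Rational(7301, 83), 14879) = Rational(1242258, 83)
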